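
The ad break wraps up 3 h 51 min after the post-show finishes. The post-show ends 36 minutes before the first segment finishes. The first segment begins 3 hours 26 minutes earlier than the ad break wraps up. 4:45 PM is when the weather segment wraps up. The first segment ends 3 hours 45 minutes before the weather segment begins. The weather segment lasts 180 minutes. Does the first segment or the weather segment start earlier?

The weather segment starts at 4:45 PM − 180 min = 1:45 PM.
The first segment ends at 1:45 PM − 225 min = 10:00 AM.
The post-show ends at 10:00 AM − 36 min = 9:24 AM.
The ad break ends at 9:24 AM + 231 min = 1:15 PM.
The first segment starts at 1:15 PM − 206 min = 9:49 AM.
The first segment starts at 9:49 AM and the weather segment starts at 1:45 PM, so the first segment is first.

the first segment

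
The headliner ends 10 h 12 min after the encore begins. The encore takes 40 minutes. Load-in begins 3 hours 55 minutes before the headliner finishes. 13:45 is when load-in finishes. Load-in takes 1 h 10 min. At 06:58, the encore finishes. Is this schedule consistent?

Yes

The encore starts at 06:58 − 40 min = 06:18.
The headliner ends at 06:18 + 612 min = 16:30.
Load-in starts at 16:30 − 235 min = 12:35.
Load-in ends at 12:35 + 70 min = 13:45.
That matches the stated 13:45, so the schedule is consistent.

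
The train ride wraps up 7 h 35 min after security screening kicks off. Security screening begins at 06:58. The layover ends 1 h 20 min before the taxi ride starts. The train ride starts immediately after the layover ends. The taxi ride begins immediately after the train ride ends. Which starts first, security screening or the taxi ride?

The train ride ends at 06:58 + 455 min = 14:33.
So the taxi ride starts at 14:33.
Security screening starts at 06:58 and the taxi ride starts at 14:33, so security screening is first.

security screening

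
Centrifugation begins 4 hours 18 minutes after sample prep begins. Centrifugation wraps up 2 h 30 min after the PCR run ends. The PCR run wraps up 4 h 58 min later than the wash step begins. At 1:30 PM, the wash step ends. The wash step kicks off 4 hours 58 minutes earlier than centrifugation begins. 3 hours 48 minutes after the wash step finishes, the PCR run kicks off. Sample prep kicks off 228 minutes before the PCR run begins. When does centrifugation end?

The PCR run starts at 1:30 PM + 228 min = 5:18 PM.
Sample prep starts at 5:18 PM − 228 min = 1:30 PM.
Centrifugation starts at 1:30 PM + 258 min = 5:48 PM.
The wash step starts at 5:48 PM − 298 min = 12:50 PM.
The PCR run ends at 12:50 PM + 298 min = 5:48 PM.
Centrifugation ends at 5:48 PM + 150 min = 8:18 PM.

8:18 PM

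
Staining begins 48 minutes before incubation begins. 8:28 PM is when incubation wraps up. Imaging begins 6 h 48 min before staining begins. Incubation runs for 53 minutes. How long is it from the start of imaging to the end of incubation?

8 h 29 min

Incubation starts at 8:28 PM − 53 min = 7:35 PM.
Staining starts at 7:35 PM − 48 min = 6:47 PM.
Imaging starts at 6:47 PM − 408 min = 11:59 AM.
From 11:59 AM to 8:28 PM is 8 h 29 min.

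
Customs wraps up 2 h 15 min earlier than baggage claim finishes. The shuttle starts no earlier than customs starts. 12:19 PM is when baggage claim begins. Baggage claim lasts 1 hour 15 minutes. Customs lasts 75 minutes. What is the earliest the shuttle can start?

Baggage claim ends at 12:19 PM + 75 min = 1:34 PM.
Customs ends at 1:34 PM − 135 min = 11:19 AM.
Customs starts at 11:19 AM − 75 min = 10:04 AM.
The shuttle is bounded by customs, so the earliest it can start is 10:04 AM.

10:04 AM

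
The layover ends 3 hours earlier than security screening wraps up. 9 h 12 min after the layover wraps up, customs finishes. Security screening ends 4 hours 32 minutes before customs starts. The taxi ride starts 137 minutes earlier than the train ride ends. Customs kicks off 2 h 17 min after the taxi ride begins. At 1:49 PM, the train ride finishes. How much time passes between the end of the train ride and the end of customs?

The taxi ride starts at 1:49 PM − 137 min = 11:32 AM.
Customs starts at 11:32 AM + 137 min = 1:49 PM.
Security screening ends at 1:49 PM − 272 min = 9:17 AM.
The layover ends at 9:17 AM − 180 min = 6:17 AM.
Customs ends at 6:17 AM + 552 min = 3:29 PM.
From 1:49 PM to 3:29 PM is 1 hour 40 minutes.

1 hour 40 minutes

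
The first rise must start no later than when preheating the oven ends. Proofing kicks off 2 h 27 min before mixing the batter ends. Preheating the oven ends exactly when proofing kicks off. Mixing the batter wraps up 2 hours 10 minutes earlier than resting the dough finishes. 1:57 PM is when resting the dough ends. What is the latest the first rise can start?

9:20 AM

Mixing the batter ends at 1:57 PM − 130 min = 11:47 AM.
Proofing starts at 11:47 AM − 147 min = 9:20 AM.
So preheating the oven ends at 9:20 AM.
The first rise is bounded by preheating the oven, so the latest it can start is 9:20 AM.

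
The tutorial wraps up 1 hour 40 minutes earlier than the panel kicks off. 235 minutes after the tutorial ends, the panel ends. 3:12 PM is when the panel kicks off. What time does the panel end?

The tutorial ends at 3:12 PM − 100 min = 1:32 PM.
The panel ends at 1:32 PM + 235 min = 5:27 PM.

5:27 PM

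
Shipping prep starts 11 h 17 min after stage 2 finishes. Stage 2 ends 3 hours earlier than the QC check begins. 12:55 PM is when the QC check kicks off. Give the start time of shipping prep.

Stage 2 ends at 12:55 PM − 180 min = 9:55 AM.
Shipping prep starts at 9:55 AM + 677 min = 9:12 PM.

9:12 PM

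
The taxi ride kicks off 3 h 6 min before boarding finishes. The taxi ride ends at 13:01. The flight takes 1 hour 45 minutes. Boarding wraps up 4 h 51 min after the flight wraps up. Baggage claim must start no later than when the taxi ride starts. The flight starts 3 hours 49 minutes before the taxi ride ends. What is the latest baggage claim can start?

12:42

The flight starts at 13:01 − 229 min = 09:12.
The flight ends at 09:12 + 105 min = 10:57.
Boarding ends at 10:57 + 291 min = 15:48.
The taxi ride starts at 15:48 − 186 min = 12:42.
Baggage claim is bounded by the taxi ride, so the latest it can start is 12:42.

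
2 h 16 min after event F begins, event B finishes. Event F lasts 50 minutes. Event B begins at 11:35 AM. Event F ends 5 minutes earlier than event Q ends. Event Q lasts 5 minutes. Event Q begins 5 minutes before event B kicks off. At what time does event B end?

12:56 PM

Event Q starts at 11:35 AM − 5 min = 11:30 AM.
Event Q ends at 11:30 AM + 5 min = 11:35 AM.
Event F ends at 11:35 AM − 5 min = 11:30 AM.
Event F starts at 11:30 AM − 50 min = 10:40 AM.
Event B ends at 10:40 AM + 136 min = 12:56 PM.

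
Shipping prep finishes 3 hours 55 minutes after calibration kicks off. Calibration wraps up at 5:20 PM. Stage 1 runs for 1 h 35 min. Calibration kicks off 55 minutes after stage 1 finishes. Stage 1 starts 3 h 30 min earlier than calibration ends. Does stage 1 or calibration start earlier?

stage 1

Stage 1 starts at 5:20 PM − 210 min = 1:50 PM.
Stage 1 ends at 1:50 PM + 95 min = 3:25 PM.
Calibration starts at 3:25 PM + 55 min = 4:20 PM.
Stage 1 starts at 1:50 PM and calibration starts at 4:20 PM, so stage 1 is first.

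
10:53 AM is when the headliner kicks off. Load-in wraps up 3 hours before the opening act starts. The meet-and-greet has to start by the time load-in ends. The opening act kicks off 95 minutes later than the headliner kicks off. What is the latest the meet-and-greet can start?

9:28 AM

The opening act starts at 10:53 AM + 95 min = 12:28 PM.
Load-in ends at 12:28 PM − 180 min = 9:28 AM.
The meet-and-greet is bounded by load-in, so the latest it can start is 9:28 AM.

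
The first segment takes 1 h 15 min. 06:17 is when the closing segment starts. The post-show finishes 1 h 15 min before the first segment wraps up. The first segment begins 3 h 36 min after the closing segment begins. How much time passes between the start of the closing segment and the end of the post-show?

The first segment starts at 06:17 + 216 min = 09:53.
The first segment ends at 09:53 + 75 min = 11:08.
The post-show ends at 11:08 − 75 min = 09:53.
From 06:17 to 09:53 is 216 minutes.

216 minutes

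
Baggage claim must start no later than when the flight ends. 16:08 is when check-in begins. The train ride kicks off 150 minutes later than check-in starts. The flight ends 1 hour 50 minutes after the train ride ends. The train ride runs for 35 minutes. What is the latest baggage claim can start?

The train ride starts at 16:08 + 150 min = 18:38.
The train ride ends at 18:38 + 35 min = 19:13.
The flight ends at 19:13 + 110 min = 21:03.
Baggage claim is bounded by the flight, so the latest it can start is 21:03.

21:03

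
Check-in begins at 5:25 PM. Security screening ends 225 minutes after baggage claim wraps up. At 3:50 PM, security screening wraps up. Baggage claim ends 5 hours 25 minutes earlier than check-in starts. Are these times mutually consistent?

No

Baggage claim ends at 5:25 PM − 325 min = 12:00 PM.
Security screening ends at 12:00 PM + 225 min = 3:45 PM.
But security screening is also said to end at 3:50 PM — a 5-minute conflict.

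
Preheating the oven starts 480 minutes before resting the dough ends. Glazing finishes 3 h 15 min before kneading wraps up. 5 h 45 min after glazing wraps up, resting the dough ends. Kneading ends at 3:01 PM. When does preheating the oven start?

Glazing ends at 3:01 PM − 195 min = 11:46 AM.
Resting the dough ends at 11:46 AM + 345 min = 5:31 PM.
Preheating the oven starts at 5:31 PM − 480 min = 9:31 AM.

9:31 AM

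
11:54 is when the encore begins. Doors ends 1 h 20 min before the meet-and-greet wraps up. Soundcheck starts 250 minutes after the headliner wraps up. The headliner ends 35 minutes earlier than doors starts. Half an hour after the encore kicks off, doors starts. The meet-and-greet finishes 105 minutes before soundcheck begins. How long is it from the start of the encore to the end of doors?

60 minutes

Doors starts at 11:54 + 30 min = 12:24.
The headliner ends at 12:24 − 35 min = 11:49.
Soundcheck starts at 11:49 + 250 min = 15:59.
The meet-and-greet ends at 15:59 − 105 min = 14:14.
Doors ends at 14:14 − 80 min = 12:54.
From 11:54 to 12:54 is 60 minutes.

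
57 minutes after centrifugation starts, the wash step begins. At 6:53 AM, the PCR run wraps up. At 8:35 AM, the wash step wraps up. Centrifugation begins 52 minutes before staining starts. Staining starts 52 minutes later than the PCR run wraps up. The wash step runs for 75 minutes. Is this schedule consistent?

Staining starts at 6:53 AM + 52 min = 7:45 AM.
Centrifugation starts at 7:45 AM − 52 min = 6:53 AM.
The wash step starts at 6:53 AM + 57 min = 7:50 AM.
The wash step ends at 7:50 AM + 75 min = 9:05 AM.
But the wash step is also said to end at 8:35 AM — a 30-minute conflict.

No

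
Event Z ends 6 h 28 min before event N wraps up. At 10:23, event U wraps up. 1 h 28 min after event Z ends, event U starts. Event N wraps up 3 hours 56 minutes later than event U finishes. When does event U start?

09:19

Event N ends at 10:23 + 236 min = 14:19.
Event Z ends at 14:19 − 388 min = 07:51.
Event U starts at 07:51 + 88 min = 09:19.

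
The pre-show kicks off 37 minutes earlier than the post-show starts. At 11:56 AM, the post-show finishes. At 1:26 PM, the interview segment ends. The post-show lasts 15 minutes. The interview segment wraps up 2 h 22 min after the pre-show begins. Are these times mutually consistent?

The post-show starts at 11:56 AM − 15 min = 11:41 AM.
The pre-show starts at 11:41 AM − 37 min = 11:04 AM.
The interview segment ends at 11:04 AM + 142 min = 1:26 PM.
That matches the stated 1:26 PM, so the schedule is consistent.

Yes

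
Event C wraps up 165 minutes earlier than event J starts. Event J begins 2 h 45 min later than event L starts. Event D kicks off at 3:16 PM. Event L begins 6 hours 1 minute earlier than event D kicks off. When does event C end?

9:15 AM

Event L starts at 3:16 PM − 361 min = 9:15 AM.
Event J starts at 9:15 AM + 165 min = 12:00 PM.
Event C ends at 12:00 PM − 165 min = 9:15 AM.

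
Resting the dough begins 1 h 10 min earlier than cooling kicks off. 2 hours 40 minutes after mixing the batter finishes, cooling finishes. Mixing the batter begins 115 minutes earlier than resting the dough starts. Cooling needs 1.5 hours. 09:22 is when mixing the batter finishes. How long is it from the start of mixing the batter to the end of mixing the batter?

1 h 55 min

Cooling ends at 09:22 + 160 min = 12:02.
Cooling starts at 12:02 − 90 min = 10:32.
Resting the dough starts at 10:32 − 70 min = 09:22.
Mixing the batter starts at 09:22 − 115 min = 07:27.
From 07:27 to 09:22 is 1 h 55 min.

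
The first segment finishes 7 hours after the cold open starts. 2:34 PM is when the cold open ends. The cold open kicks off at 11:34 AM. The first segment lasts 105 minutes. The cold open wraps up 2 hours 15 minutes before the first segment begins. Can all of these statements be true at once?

Yes

The first segment ends at 11:34 AM + 420 min = 6:34 PM.
The first segment starts at 6:34 PM − 105 min = 4:49 PM.
The cold open ends at 4:49 PM − 135 min = 2:34 PM.
That matches the stated 2:34 PM, so the schedule is consistent.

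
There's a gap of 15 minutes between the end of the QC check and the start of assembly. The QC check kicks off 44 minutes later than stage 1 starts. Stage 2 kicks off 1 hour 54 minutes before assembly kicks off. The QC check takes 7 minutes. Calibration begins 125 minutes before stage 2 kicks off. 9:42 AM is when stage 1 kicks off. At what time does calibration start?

6:49 AM

The QC check starts at 9:42 AM + 44 min = 10:26 AM.
The QC check ends at 10:26 AM + 7 min = 10:33 AM.
Assembly starts at 10:33 AM + 15 min = 10:48 AM.
Stage 2 starts at 10:48 AM − 114 min = 8:54 AM.
Calibration starts at 8:54 AM − 125 min = 6:49 AM.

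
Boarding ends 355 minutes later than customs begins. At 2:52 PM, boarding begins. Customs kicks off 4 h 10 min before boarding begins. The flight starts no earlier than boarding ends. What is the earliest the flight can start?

Customs starts at 2:52 PM − 250 min = 10:42 AM.
Boarding ends at 10:42 AM + 355 min = 4:37 PM.
The flight is bounded by boarding, so the earliest it can start is 4:37 PM.

4:37 PM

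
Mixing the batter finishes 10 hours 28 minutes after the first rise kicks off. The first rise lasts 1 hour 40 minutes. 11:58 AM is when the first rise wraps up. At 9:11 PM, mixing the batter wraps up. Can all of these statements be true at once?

The first rise starts at 11:58 AM − 100 min = 10:18 AM.
Mixing the batter ends at 10:18 AM + 628 min = 8:46 PM.
But mixing the batter is also said to end at 9:11 PM — a 25-minute conflict.

No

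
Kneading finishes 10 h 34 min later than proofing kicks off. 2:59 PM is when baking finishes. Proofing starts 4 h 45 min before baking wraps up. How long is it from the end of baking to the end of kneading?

Proofing starts at 2:59 PM − 285 min = 10:14 AM.
Kneading ends at 10:14 AM + 634 min = 8:48 PM.
From 2:59 PM to 8:48 PM is 5 hours 49 minutes.

5 hours 49 minutes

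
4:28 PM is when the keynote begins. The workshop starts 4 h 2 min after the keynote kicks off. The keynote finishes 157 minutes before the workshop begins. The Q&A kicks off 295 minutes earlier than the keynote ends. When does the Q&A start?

The workshop starts at 4:28 PM + 242 min = 8:30 PM.
The keynote ends at 8:30 PM − 157 min = 5:53 PM.
The Q&A starts at 5:53 PM − 295 min = 12:58 PM.

12:58 PM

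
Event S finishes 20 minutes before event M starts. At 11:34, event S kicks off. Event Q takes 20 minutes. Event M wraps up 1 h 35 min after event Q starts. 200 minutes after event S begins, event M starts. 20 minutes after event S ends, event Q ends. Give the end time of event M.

Event M starts at 11:34 + 200 min = 14:54.
Event S ends at 14:54 − 20 min = 14:34.
Event Q ends at 14:34 + 20 min = 14:54.
Event Q starts at 14:54 − 20 min = 14:34.
Event M ends at 14:34 + 95 min = 16:09.

16:09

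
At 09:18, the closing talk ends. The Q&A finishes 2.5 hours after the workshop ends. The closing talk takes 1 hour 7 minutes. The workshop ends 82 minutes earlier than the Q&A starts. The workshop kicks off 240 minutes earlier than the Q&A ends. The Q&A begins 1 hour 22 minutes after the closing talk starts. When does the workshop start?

The closing talk starts at 09:18 − 67 min = 08:11.
The Q&A starts at 08:11 + 82 min = 09:33.
The workshop ends at 09:33 − 82 min = 08:11.
The Q&A ends at 08:11 + 150 min = 10:41.
The workshop starts at 10:41 − 240 min = 06:41.

06:41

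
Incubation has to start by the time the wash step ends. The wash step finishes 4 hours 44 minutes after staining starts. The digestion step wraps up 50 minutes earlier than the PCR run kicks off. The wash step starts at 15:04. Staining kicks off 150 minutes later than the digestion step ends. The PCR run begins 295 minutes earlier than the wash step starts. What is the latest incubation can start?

The PCR run starts at 15:04 − 295 min = 10:09.
The digestion step ends at 10:09 − 50 min = 09:19.
Staining starts at 09:19 + 150 min = 11:49.
The wash step ends at 11:49 + 284 min = 16:33.
Incubation is bounded by the wash step, so the latest it can start is 16:33.

16:33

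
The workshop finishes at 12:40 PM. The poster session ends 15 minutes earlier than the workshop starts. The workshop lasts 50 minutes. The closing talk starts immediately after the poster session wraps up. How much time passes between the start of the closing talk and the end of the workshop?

1 hour 5 minutes

The workshop starts at 12:40 PM − 50 min = 11:50 AM.
The poster session ends at 11:50 AM − 15 min = 11:35 AM.
So the closing talk starts at 11:35 AM.
From 11:35 AM to 12:40 PM is 1 hour 5 minutes.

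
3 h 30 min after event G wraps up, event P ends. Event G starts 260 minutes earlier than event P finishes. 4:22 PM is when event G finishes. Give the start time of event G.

Event P ends at 4:22 PM + 210 min = 7:52 PM.
Event G starts at 7:52 PM − 260 min = 3:32 PM.

3:32 PM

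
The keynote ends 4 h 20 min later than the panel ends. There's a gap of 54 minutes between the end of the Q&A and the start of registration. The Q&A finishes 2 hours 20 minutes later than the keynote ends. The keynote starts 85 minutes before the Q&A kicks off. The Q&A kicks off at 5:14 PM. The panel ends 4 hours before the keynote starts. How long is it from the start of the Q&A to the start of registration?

129 minutes

The keynote starts at 5:14 PM − 85 min = 3:49 PM.
The panel ends at 3:49 PM − 240 min = 11:49 AM.
The keynote ends at 11:49 AM + 260 min = 4:09 PM.
The Q&A ends at 4:09 PM + 140 min = 6:29 PM.
Registration starts at 6:29 PM + 54 min = 7:23 PM.
From 5:14 PM to 7:23 PM is 129 minutes.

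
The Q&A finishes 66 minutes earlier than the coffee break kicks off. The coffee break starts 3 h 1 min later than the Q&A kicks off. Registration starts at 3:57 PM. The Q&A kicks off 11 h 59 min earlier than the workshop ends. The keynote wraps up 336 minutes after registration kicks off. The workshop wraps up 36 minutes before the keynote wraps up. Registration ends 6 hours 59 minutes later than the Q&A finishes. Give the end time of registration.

5:52 PM

The keynote ends at 3:57 PM + 336 min = 9:33 PM.
The workshop ends at 9:33 PM − 36 min = 8:57 PM.
The Q&A starts at 8:57 PM − 719 min = 8:58 AM.
The coffee break starts at 8:58 AM + 181 min = 11:59 AM.
The Q&A ends at 11:59 AM − 66 min = 10:53 AM.
Registration ends at 10:53 AM + 419 min = 5:52 PM.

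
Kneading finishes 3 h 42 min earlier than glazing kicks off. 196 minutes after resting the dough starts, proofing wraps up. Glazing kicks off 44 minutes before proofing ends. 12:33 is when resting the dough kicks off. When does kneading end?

11:23

Proofing ends at 12:33 + 196 min = 15:49.
Glazing starts at 15:49 − 44 min = 15:05.
Kneading ends at 15:05 − 222 min = 11:23.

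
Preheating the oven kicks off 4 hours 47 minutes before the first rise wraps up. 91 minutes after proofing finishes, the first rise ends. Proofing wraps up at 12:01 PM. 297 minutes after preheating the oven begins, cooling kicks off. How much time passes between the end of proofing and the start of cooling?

1 hour 41 minutes

The first rise ends at 12:01 PM + 91 min = 1:32 PM.
Preheating the oven starts at 1:32 PM − 287 min = 8:45 AM.
Cooling starts at 8:45 AM + 297 min = 1:42 PM.
From 12:01 PM to 1:42 PM is 1 hour 41 minutes.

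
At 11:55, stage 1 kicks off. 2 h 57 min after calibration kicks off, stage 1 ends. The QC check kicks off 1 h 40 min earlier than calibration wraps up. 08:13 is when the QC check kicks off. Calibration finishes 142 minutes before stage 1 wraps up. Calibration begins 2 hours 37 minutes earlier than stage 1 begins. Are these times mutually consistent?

Calibration starts at 11:55 − 157 min = 09:18.
Stage 1 ends at 09:18 + 177 min = 12:15.
Calibration ends at 12:15 − 142 min = 09:53.
The QC check starts at 09:53 − 100 min = 08:13.
That matches the stated 08:13, so the schedule is consistent.

Yes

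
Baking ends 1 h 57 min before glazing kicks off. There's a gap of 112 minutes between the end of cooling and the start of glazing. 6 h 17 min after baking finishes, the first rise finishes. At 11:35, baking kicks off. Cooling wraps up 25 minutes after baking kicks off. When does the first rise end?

Cooling ends at 11:35 + 25 min = 12:00.
Glazing starts at 12:00 + 112 min = 13:52.
Baking ends at 13:52 − 117 min = 11:55.
The first rise ends at 11:55 + 377 min = 18:12.

18:12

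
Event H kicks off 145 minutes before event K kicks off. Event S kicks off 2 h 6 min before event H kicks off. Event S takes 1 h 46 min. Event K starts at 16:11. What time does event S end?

13:26

Event H starts at 16:11 − 145 min = 13:46.
Event S starts at 13:46 − 126 min = 11:40.
Event S ends at 11:40 + 106 min = 13:26.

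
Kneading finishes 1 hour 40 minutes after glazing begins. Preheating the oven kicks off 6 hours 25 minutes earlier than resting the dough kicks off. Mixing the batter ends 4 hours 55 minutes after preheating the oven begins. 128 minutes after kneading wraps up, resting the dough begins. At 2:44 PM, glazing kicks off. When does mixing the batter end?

Kneading ends at 2:44 PM + 100 min = 4:24 PM.
Resting the dough starts at 4:24 PM + 128 min = 6:32 PM.
Preheating the oven starts at 6:32 PM − 385 min = 12:07 PM.
Mixing the batter ends at 12:07 PM + 295 min = 5:02 PM.

5:02 PM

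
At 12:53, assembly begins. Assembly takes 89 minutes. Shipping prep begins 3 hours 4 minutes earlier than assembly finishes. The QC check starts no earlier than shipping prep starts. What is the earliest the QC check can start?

11:18

Assembly ends at 12:53 + 89 min = 14:22.
Shipping prep starts at 14:22 − 184 min = 11:18.
The QC check is bounded by shipping prep, so the earliest it can start is 11:18.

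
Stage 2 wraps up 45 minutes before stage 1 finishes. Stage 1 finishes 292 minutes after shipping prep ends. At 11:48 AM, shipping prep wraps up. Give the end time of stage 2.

3:55 PM

Stage 1 ends at 11:48 AM + 292 min = 4:40 PM.
Stage 2 ends at 4:40 PM − 45 min = 3:55 PM.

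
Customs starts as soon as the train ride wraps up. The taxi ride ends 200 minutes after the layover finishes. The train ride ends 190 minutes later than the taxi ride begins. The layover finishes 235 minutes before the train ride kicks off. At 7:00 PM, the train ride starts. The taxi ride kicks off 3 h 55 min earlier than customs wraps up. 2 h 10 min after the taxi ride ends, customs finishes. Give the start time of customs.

7:50 PM

The layover ends at 7:00 PM − 235 min = 3:05 PM.
The taxi ride ends at 3:05 PM + 200 min = 6:25 PM.
Customs ends at 6:25 PM + 130 min = 8:35 PM.
The taxi ride starts at 8:35 PM − 235 min = 4:40 PM.
The train ride ends at 4:40 PM + 190 min = 7:50 PM.
So customs starts at 7:50 PM.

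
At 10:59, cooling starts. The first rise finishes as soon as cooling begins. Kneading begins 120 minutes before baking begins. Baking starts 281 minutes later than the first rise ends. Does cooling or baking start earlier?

cooling

The first rise ends at 10:59.
Baking starts at 10:59 + 281 min = 15:40.
Cooling starts at 10:59 and baking starts at 15:40, so cooling is first.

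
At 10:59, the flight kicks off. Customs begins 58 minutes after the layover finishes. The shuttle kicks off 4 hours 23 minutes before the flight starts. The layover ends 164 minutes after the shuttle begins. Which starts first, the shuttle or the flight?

The shuttle starts at 10:59 − 263 min = 06:36.
The shuttle starts at 06:36 and the flight starts at 10:59, so the shuttle is first.

the shuttle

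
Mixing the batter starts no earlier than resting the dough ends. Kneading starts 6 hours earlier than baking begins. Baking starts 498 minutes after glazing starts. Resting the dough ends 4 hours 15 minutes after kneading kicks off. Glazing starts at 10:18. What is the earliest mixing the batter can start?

Baking starts at 10:18 + 498 min = 18:36.
Kneading starts at 18:36 − 360 min = 12:36.
Resting the dough ends at 12:36 + 255 min = 16:51.
Mixing the batter is bounded by resting the dough, so the earliest it can start is 16:51.

16:51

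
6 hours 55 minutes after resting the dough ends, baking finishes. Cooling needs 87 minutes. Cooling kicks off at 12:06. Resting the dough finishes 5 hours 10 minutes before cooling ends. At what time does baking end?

Cooling ends at 12:06 + 87 min = 13:33.
Resting the dough ends at 13:33 − 310 min = 08:23.
Baking ends at 08:23 + 415 min = 15:18.

15:18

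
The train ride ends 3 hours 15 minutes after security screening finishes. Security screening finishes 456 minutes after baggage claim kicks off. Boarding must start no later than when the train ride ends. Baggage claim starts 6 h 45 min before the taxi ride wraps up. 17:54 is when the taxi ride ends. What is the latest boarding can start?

Baggage claim starts at 17:54 − 405 min = 11:09.
Security screening ends at 11:09 + 456 min = 18:45.
The train ride ends at 18:45 + 195 min = 22:00.
Boarding is bounded by the train ride, so the latest it can start is 22:00.

22:00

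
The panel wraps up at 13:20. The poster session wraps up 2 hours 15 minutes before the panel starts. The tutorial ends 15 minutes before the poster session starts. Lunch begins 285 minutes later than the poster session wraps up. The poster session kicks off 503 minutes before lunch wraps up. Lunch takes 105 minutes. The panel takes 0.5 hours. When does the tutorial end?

08:27

The panel starts at 13:20 − 30 min = 12:50.
The poster session ends at 12:50 − 135 min = 10:35.
Lunch starts at 10:35 + 285 min = 15:20.
Lunch ends at 15:20 + 105 min = 17:05.
The poster session starts at 17:05 − 503 min = 08:42.
The tutorial ends at 08:42 − 15 min = 08:27.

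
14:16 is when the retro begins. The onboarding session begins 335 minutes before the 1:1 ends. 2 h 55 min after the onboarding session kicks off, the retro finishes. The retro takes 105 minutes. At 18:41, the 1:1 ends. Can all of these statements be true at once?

Yes

The onboarding session starts at 18:41 − 335 min = 13:06.
The retro ends at 13:06 + 175 min = 16:01.
The retro starts at 16:01 − 105 min = 14:16.
That matches the stated 14:16, so the schedule is consistent.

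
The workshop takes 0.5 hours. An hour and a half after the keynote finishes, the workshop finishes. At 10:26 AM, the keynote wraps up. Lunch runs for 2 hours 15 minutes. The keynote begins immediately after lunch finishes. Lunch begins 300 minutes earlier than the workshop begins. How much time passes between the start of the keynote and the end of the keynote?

The workshop ends at 10:26 AM + 90 min = 11:56 AM.
The workshop starts at 11:56 AM − 30 min = 11:26 AM.
Lunch starts at 11:26 AM − 300 min = 6:26 AM.
Lunch ends at 6:26 AM + 135 min = 8:41 AM.
So the keynote starts at 8:41 AM.
From 8:41 AM to 10:26 AM is 1 hour 45 minutes.

1 hour 45 minutes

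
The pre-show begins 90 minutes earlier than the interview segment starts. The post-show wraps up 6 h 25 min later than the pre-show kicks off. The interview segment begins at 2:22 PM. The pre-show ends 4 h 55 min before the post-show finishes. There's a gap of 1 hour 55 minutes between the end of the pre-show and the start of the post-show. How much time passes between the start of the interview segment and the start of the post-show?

115 minutes

The pre-show starts at 2:22 PM − 90 min = 12:52 PM.
The post-show ends at 12:52 PM + 385 min = 7:17 PM.
The pre-show ends at 7:17 PM − 295 min = 2:22 PM.
The post-show starts at 2:22 PM + 115 min = 4:17 PM.
From 2:22 PM to 4:17 PM is 115 minutes.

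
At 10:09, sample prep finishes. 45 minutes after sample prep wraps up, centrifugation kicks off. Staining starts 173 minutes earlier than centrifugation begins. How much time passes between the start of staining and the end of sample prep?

2 h 8 min

Centrifugation starts at 10:09 + 45 min = 10:54.
Staining starts at 10:54 − 173 min = 08:01.
From 08:01 to 10:09 is 2 h 8 min.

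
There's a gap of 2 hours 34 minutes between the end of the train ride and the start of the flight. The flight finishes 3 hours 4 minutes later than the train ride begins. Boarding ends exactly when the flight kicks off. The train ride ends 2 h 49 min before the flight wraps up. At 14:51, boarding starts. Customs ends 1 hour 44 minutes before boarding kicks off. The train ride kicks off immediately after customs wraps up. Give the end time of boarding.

15:56

Customs ends at 14:51 − 104 min = 13:07.
So the train ride starts at 13:07.
The flight ends at 13:07 + 184 min = 16:11.
The train ride ends at 16:11 − 169 min = 13:22.
The flight starts at 13:22 + 154 min = 15:56.
So boarding ends at 15:56.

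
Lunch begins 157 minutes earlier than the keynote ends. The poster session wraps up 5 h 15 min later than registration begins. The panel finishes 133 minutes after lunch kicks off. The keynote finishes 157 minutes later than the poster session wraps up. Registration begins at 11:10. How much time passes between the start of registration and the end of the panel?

The poster session ends at 11:10 + 315 min = 16:25.
The keynote ends at 16:25 + 157 min = 19:02.
Lunch starts at 19:02 − 157 min = 16:25.
The panel ends at 16:25 + 133 min = 18:38.
From 11:10 to 18:38 is 7 h 28 min.

7 h 28 min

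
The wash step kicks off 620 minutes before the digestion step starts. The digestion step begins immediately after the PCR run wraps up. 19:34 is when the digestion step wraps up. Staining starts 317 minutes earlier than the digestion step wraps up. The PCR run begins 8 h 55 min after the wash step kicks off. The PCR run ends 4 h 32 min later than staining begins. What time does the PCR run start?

Staining starts at 19:34 − 317 min = 14:17.
The PCR run ends at 14:17 + 272 min = 18:49.
So the digestion step starts at 18:49.
The wash step starts at 18:49 − 620 min = 08:29.
The PCR run starts at 08:29 + 535 min = 17:24.

17:24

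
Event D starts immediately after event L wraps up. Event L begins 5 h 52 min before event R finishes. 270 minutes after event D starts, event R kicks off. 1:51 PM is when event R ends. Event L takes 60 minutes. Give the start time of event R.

Event L starts at 1:51 PM − 352 min = 7:59 AM.
Event L ends at 7:59 AM + 60 min = 8:59 AM.
So event D starts at 8:59 AM.
Event R starts at 8:59 AM + 270 min = 1:29 PM.

1:29 PM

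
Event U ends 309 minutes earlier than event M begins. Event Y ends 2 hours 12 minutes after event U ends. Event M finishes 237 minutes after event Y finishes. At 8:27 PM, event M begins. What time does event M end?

9:27 PM

Event U ends at 8:27 PM − 309 min = 3:18 PM.
Event Y ends at 3:18 PM + 132 min = 5:30 PM.
Event M ends at 5:30 PM + 237 min = 9:27 PM.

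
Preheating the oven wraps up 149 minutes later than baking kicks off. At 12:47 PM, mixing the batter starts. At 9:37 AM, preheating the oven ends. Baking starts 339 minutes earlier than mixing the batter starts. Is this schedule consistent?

Yes

Baking starts at 12:47 PM − 339 min = 7:08 AM.
Preheating the oven ends at 7:08 AM + 149 min = 9:37 AM.
That matches the stated 9:37 AM, so the schedule is consistent.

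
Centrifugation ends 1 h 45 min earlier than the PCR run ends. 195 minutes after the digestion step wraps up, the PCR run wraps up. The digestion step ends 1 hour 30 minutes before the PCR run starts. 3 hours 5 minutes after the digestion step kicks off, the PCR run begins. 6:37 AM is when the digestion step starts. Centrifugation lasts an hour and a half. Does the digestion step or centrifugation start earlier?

The PCR run starts at 6:37 AM + 185 min = 9:42 AM.
The digestion step ends at 9:42 AM − 90 min = 8:12 AM.
The PCR run ends at 8:12 AM + 195 min = 11:27 AM.
Centrifugation ends at 11:27 AM − 105 min = 9:42 AM.
Centrifugation starts at 9:42 AM − 90 min = 8:12 AM.
The digestion step starts at 6:37 AM and centrifugation starts at 8:12 AM, so the digestion step is first.

the digestion step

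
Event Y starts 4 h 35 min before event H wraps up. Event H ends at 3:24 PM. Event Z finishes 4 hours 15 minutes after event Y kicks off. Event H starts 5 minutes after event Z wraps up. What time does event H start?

3:09 PM

Event Y starts at 3:24 PM − 275 min = 10:49 AM.
Event Z ends at 10:49 AM + 255 min = 3:04 PM.
Event H starts at 3:04 PM + 5 min = 3:09 PM.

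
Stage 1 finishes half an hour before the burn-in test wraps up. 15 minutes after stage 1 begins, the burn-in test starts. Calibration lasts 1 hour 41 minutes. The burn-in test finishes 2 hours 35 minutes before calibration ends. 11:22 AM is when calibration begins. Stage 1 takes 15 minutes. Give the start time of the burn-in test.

Calibration ends at 11:22 AM + 101 min = 1:03 PM.
The burn-in test ends at 1:03 PM − 155 min = 10:28 AM.
Stage 1 ends at 10:28 AM − 30 min = 9:58 AM.
Stage 1 starts at 9:58 AM − 15 min = 9:43 AM.
The burn-in test starts at 9:43 AM + 15 min = 9:58 AM.

9:58 AM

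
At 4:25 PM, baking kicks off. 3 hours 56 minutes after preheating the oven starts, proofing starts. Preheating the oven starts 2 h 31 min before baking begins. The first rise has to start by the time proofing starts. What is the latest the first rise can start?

5:50 PM

Preheating the oven starts at 4:25 PM − 151 min = 1:54 PM.
Proofing starts at 1:54 PM + 236 min = 5:50 PM.
The first rise is bounded by proofing, so the latest it can start is 5:50 PM.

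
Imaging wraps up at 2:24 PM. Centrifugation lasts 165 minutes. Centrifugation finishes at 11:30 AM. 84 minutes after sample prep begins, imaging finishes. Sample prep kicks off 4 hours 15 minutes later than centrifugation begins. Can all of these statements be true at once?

Yes

Centrifugation starts at 11:30 AM − 165 min = 8:45 AM.
Sample prep starts at 8:45 AM + 255 min = 1:00 PM.
Imaging ends at 1:00 PM + 84 min = 2:24 PM.
That matches the stated 2:24 PM, so the schedule is consistent.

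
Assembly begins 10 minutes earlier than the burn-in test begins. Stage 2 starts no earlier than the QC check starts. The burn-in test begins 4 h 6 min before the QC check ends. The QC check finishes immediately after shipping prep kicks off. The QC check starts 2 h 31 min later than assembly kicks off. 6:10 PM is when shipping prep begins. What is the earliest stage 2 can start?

4:25 PM

The QC check ends at 6:10 PM.
The burn-in test starts at 6:10 PM − 246 min = 2:04 PM.
Assembly starts at 2:04 PM − 10 min = 1:54 PM.
The QC check starts at 1:54 PM + 151 min = 4:25 PM.
Stage 2 is bounded by the QC check, so the earliest it can start is 4:25 PM.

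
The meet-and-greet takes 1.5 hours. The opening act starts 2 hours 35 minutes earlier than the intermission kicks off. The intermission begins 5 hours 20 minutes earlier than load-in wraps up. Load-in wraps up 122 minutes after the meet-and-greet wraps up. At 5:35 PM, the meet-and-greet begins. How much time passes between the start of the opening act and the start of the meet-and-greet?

4 h 23 min

The meet-and-greet ends at 5:35 PM + 90 min = 7:05 PM.
Load-in ends at 7:05 PM + 122 min = 9:07 PM.
The intermission starts at 9:07 PM − 320 min = 3:47 PM.
The opening act starts at 3:47 PM − 155 min = 1:12 PM.
From 1:12 PM to 5:35 PM is 4 h 23 min.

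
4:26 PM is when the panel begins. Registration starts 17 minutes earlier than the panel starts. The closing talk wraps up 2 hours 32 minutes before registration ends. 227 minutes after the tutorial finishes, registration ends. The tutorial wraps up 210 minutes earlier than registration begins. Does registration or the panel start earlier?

Registration starts at 4:26 PM − 17 min = 4:09 PM.
Registration starts at 4:09 PM and the panel starts at 4:26 PM, so registration is first.

registration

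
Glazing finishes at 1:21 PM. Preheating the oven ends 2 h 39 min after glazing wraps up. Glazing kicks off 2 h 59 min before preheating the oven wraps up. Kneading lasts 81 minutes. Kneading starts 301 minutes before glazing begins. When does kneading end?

9:21 AM

Preheating the oven ends at 1:21 PM + 159 min = 4:00 PM.
Glazing starts at 4:00 PM − 179 min = 1:01 PM.
Kneading starts at 1:01 PM − 301 min = 8:00 AM.
Kneading ends at 8:00 AM + 81 min = 9:21 AM.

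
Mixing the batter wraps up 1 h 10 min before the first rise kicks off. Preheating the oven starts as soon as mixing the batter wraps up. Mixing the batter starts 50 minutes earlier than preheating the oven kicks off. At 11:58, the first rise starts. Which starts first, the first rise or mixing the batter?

Mixing the batter ends at 11:58 − 70 min = 10:48.
So preheating the oven starts at 10:48.
Mixing the batter starts at 10:48 − 50 min = 09:58.
The first rise starts at 11:58 and mixing the batter starts at 09:58, so mixing the batter is first.

mixing the batter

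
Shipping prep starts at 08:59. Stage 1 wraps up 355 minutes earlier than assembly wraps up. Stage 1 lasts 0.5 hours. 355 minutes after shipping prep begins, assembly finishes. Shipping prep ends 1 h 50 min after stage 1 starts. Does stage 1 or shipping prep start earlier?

stage 1

Assembly ends at 08:59 + 355 min = 14:54.
Stage 1 ends at 14:54 − 355 min = 08:59.
Stage 1 starts at 08:59 − 30 min = 08:29.
Stage 1 starts at 08:29 and shipping prep starts at 08:59, so stage 1 is first.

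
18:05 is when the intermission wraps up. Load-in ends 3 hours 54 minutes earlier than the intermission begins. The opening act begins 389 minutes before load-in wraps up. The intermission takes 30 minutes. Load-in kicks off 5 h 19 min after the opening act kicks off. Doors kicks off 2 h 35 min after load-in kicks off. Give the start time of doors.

The intermission starts at 18:05 − 30 min = 17:35.
Load-in ends at 17:35 − 234 min = 13:41.
The opening act starts at 13:41 − 389 min = 07:12.
Load-in starts at 07:12 + 319 min = 12:31.
Doors starts at 12:31 + 155 min = 15:06.

15:06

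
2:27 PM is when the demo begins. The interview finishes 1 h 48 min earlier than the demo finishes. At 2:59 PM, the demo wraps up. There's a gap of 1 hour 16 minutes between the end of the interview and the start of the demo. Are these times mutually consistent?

Yes

The interview ends at 2:59 PM − 108 min = 1:11 PM.
The demo starts at 1:11 PM + 76 min = 2:27 PM.
That matches the stated 2:27 PM, so the schedule is consistent.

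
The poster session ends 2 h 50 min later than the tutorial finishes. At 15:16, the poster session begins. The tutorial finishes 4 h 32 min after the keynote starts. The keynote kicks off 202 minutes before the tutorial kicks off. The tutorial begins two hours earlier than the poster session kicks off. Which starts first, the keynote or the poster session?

the keynote

The tutorial starts at 15:16 − 120 min = 13:16.
The keynote starts at 13:16 − 202 min = 09:54.
The keynote starts at 09:54 and the poster session starts at 15:16, so the keynote is first.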